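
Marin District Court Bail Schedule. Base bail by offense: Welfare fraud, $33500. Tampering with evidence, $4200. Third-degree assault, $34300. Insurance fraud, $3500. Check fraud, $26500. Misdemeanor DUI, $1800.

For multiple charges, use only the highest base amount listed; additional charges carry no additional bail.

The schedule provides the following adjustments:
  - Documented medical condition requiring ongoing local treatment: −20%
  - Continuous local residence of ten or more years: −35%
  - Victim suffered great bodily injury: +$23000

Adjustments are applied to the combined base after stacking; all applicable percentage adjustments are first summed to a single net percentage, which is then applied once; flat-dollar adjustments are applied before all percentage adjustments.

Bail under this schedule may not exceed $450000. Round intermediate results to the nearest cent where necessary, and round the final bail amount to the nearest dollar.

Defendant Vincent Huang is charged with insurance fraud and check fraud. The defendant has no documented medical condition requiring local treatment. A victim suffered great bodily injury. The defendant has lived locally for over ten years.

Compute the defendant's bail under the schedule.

Base amounts from the schedule: insurance fraud $3500; check fraud $26500.
Stacking rule: use the highest base only. Highest is check fraud at $26500. Combined base = $26500.
Victim suffered great bodily injury (+$23000 flat): $26500 + $23000 = $49500.
Continuous local residence of ten or more years (−35%): $49500 × 0.65 = $32175.
$32175 is within the $450000 maximum.

$32175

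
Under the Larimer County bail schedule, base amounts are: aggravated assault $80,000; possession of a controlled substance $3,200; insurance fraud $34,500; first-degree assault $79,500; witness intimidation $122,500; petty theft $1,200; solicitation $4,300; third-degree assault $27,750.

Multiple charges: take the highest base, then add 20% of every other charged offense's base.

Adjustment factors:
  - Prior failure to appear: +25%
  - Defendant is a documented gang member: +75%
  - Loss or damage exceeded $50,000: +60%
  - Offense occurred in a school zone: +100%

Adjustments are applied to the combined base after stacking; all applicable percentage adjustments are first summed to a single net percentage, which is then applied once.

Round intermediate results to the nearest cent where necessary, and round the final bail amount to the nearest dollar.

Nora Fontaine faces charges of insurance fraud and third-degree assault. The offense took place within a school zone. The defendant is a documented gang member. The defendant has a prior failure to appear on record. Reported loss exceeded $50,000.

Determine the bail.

$144,180

Base amounts from the schedule: insurance fraud $34,500; third-degree assault $27,750.
Stacking rule: highest base plus 20% of each additional charge. Highest is insurance fraud at $34,500. Additional: $27,750 × 20% = $5,550. Combined base = $34,500 + $5,550 = $40,050.
Net percentage adjustment: +25% +75% +60% +100% = +260%. $40,050 × 3.6 = $144,180.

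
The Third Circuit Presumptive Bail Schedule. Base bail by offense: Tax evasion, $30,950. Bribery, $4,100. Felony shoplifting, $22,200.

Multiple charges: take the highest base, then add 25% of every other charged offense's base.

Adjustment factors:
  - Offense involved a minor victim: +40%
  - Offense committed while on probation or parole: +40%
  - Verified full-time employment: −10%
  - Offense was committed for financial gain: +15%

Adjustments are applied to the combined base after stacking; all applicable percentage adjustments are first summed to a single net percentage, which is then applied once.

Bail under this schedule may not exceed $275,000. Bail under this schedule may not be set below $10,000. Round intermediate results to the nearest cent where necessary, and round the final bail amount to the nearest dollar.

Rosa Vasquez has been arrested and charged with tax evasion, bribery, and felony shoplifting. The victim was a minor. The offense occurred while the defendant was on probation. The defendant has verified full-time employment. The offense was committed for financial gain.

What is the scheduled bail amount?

Base amounts from the schedule: tax evasion $30,950; bribery $4,100; felony shoplifting $22,200.
Stacking rule: highest base plus 25% of each additional charge. Highest is tax evasion at $30,950. Additional: $4,100 × 25% = $1,025; $22,200 × 25% = $5,550. Combined base = $30,950 + $6,575 = $37,525.
Net percentage adjustment: +40% +40% −10% +15% = +85%. $37,525 × 1.85 = $69,421.25.
$69,421.25 is within the $275,000 maximum.
$69,421.25 is at or above the $10,000 minimum.
Rounded to the nearest dollar: $69,421.

$69,421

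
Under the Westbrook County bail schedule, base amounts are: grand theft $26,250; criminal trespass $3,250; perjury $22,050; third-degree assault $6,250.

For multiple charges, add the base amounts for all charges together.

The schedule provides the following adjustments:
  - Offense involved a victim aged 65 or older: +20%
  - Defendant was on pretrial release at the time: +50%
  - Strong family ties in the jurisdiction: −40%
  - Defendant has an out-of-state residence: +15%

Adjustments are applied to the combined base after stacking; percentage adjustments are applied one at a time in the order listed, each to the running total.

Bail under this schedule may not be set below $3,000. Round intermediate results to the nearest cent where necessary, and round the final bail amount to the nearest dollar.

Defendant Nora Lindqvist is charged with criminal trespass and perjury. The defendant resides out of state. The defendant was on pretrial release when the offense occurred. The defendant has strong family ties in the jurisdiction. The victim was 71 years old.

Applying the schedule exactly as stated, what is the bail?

$31,423

Base amounts from the schedule: criminal trespass $3,250; perjury $22,050.
Stacking rule: sum of all bases. $3,250 + $22,050 = $25,300.
Offense involved a victim aged 65 or older (+20%): $25,300 × 1.2 = $30,360.
Defendant was on pretrial release at the time (+50%): $30,360 × 1.5 = $45,540.
Strong family ties in the jurisdiction (−40%): $45,540 × 0.6 = $27,324.
Defendant has an out-of-state residence (+15%): $27,324 × 1.15 = $31,422.60.
$31,422.60 is at or above the $3,000 minimum.
Rounded to the nearest dollar: $31,423.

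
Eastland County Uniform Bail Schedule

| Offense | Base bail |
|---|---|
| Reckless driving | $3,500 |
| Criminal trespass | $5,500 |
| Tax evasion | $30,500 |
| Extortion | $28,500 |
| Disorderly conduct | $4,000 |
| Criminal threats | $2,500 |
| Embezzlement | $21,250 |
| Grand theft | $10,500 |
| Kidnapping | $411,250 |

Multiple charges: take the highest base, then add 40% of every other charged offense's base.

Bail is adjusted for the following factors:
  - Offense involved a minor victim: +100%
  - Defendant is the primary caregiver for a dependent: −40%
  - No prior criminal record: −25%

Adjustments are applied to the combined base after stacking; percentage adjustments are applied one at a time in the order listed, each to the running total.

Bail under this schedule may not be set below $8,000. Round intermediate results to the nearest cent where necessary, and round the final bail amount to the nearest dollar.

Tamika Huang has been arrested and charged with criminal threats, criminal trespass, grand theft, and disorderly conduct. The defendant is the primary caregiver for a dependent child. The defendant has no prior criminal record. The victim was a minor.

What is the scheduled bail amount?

$13,770

Base amounts from the schedule: criminal threats $2,500; criminal trespass $5,500; grand theft $10,500; disorderly conduct $4,000.
Stacking rule: highest base plus 40% of each additional charge. Highest is grand theft at $10,500. Additional: $2,500 × 40% = $1,000; $5,500 × 40% = $2,200; $4,000 × 40% = $1,600. Combined base = $10,500 + $4,800 = $15,300.
Offense involved a minor victim (+100%): $15,300 × 2 = $30,600.
Defendant is the primary caregiver for a dependent (−40%): $30,600 × 0.6 = $18,360.
No prior criminal record (−25%): $18,360 × 0.75 = $13,770.
$13,770 is at or above the $8,000 minimum.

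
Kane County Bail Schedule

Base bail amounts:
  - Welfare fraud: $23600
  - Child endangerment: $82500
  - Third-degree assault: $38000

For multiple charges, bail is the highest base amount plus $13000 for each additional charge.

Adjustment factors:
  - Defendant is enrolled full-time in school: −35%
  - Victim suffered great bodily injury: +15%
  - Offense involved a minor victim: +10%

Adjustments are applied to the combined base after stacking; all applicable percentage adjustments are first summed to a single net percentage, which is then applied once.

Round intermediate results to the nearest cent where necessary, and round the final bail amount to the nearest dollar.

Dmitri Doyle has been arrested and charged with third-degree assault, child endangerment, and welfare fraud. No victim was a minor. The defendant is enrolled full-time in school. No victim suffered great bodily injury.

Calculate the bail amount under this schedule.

Base amounts from the schedule: third-degree assault $38000; child endangerment $82500; welfare fraud $23600.
Stacking rule: highest base plus $13000 per additional charge. Highest is child endangerment at $82500; 2 additional charges → +$26000. Combined base = $108500.
Defendant is enrolled full-time in school (−35%): $108500 × 0.65 = $70525.

$70525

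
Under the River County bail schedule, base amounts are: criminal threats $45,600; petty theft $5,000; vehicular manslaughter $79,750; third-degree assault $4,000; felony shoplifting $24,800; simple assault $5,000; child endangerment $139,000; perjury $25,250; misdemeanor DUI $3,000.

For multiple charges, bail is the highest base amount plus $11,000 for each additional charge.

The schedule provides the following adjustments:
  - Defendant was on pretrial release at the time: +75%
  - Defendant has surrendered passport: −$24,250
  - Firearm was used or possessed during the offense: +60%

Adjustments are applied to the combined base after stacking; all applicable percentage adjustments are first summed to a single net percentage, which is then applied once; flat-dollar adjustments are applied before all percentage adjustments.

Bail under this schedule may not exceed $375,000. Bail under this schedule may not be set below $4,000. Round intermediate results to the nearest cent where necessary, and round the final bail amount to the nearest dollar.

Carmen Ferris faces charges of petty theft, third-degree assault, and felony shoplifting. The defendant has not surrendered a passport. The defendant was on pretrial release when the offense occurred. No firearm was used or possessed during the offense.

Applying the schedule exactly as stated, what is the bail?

Base amounts from the schedule: petty theft $5,000; third-degree assault $4,000; felony shoplifting $24,800.
Stacking rule: highest base plus $11,000 per additional charge. Highest is felony shoplifting at $24,800; 2 additional charges → +$22,000. Combined base = $46,800.
Defendant was on pretrial release at the time (+75%): $46,800 × 1.75 = $81,900.
$81,900 is within the $375,000 maximum.
$81,900 is at or above the $4,000 minimum.

$81,900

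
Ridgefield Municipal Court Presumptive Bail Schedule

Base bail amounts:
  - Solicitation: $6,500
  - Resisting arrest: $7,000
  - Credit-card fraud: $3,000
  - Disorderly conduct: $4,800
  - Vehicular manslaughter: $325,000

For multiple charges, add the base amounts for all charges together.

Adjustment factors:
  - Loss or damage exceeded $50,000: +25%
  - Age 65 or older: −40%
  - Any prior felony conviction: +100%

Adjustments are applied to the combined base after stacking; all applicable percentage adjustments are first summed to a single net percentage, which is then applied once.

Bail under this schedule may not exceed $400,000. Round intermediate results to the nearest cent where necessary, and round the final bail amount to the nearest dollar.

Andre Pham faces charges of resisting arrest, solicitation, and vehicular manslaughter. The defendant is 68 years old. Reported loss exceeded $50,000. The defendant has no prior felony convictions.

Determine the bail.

Base amounts from the schedule: resisting arrest $7,000; solicitation $6,500; vehicular manslaughter $325,000.
Stacking rule: sum of all bases. $7,000 + $6,500 + $325,000 = $338,500.
Net percentage adjustment: +25% −40% = −15%. $338,500 × 0.85 = $287,725.
$287,725 is within the $400,000 maximum.

$287,725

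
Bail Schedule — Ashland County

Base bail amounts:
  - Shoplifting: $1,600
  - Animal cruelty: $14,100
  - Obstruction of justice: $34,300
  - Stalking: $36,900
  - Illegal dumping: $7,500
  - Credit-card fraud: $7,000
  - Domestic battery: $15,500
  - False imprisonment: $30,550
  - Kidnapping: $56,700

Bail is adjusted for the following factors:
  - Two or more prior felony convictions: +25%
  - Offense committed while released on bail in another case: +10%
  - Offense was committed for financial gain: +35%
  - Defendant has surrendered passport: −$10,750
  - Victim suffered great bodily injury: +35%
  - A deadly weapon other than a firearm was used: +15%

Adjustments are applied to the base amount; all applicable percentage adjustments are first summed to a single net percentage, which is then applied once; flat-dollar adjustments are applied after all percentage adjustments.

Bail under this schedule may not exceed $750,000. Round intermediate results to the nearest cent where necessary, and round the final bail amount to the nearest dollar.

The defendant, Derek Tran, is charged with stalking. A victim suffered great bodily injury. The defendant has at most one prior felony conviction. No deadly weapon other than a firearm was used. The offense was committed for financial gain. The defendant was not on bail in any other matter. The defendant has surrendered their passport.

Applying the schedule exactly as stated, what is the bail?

$51,980

Base amounts from the schedule: stalking $36,900.
Single charge. Combined base = $36,900.
Net percentage adjustment: +35% +35% = +70%. $36,900 × 1.7 = $62,730.
Defendant has surrendered passport (−$10,750 flat): $62,730 − $10,750 = $51,980.
$51,980 is within the $750,000 maximum.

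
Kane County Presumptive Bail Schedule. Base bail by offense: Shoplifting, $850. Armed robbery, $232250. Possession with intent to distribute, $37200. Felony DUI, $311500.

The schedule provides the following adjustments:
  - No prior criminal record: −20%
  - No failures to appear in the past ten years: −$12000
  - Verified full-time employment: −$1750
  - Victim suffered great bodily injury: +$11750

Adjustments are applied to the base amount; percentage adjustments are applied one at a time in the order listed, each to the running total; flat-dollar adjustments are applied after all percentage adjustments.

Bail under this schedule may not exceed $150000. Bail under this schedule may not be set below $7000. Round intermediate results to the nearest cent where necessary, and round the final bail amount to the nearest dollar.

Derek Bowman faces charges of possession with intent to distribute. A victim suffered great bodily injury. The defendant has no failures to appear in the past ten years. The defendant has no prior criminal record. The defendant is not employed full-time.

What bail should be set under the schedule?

Base amounts from the schedule: possession with intent to distribute $37200.
Single charge. Combined base = $37200.
No prior criminal record (−20%): $37200 × 0.8 = $29760.
No failures to appear in the past ten years (−$12000 flat): $29760 − $12000 = $17760.
Victim suffered great bodily injury (+$11750 flat): $17760 + $11750 = $29510.
$29510 is within the $150000 maximum.
$29510 is at or above the $7000 minimum.

$29510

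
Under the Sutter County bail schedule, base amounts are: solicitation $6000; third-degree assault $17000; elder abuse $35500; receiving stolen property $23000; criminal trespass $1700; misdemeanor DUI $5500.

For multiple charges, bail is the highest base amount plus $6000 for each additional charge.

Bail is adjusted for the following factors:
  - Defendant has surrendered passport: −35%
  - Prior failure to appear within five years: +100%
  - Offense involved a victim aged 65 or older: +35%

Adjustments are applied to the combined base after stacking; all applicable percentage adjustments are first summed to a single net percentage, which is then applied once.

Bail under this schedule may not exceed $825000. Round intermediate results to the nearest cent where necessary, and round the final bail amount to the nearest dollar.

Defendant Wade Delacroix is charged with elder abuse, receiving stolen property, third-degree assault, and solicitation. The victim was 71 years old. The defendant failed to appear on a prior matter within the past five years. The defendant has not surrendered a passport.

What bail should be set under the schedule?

Base amounts from the schedule: elder abuse $35500; receiving stolen property $23000; third-degree assault $17000; solicitation $6000.
Stacking rule: highest base plus $6000 per additional charge. Highest is elder abuse at $35500; 3 additional charges → +$18000. Combined base = $53500.
Net percentage adjustment: +100% +35% = +135%. $53500 × 2.35 = $125725.
$125725 is within the $825000 maximum.

$125725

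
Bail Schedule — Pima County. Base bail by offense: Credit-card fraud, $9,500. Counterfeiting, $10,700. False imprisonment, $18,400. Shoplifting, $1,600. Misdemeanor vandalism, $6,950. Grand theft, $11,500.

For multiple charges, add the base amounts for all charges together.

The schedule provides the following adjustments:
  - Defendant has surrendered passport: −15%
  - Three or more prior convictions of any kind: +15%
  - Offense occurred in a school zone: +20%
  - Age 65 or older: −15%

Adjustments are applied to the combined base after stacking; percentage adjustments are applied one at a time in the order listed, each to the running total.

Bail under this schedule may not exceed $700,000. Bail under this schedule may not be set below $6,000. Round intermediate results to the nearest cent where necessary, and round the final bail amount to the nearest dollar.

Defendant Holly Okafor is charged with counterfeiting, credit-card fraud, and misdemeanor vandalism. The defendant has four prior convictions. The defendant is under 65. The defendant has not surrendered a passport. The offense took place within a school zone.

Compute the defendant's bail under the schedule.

$37,467

Base amounts from the schedule: counterfeiting $10,700; credit-card fraud $9,500; misdemeanor vandalism $6,950.
Stacking rule: sum of all bases. $10,700 + $9,500 + $6,950 = $27,150.
Three or more prior convictions of any kind (+15%): $27,150 × 1.15 = $31,222.50.
Offense occurred in a school zone (+20%): $31,222.50 × 1.2 = $37,467.
$37,467 is within the $700,000 maximum.
$37,467 is at or above the $6,000 minimum.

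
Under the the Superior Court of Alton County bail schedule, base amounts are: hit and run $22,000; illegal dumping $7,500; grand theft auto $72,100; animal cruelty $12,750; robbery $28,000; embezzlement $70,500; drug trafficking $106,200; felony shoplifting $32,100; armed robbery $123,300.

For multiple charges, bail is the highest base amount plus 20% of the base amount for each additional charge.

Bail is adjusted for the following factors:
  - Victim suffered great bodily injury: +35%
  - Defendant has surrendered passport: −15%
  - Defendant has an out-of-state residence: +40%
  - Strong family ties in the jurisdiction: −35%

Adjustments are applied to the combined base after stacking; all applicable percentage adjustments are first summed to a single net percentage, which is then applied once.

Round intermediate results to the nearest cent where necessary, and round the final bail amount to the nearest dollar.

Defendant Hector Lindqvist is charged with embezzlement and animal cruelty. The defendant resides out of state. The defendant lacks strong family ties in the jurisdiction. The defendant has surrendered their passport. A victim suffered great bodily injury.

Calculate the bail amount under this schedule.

Base amounts from the schedule: embezzlement $70,500; animal cruelty $12,750.
Stacking rule: highest base plus 20% of each additional charge. Highest is embezzlement at $70,500. Additional: $12,750 × 20% = $2,550. Combined base = $70,500 + $2,550 = $73,050.
Net percentage adjustment: +35% −15% +40% = +60%. $73,050 × 1.6 = $116,880.

$116,880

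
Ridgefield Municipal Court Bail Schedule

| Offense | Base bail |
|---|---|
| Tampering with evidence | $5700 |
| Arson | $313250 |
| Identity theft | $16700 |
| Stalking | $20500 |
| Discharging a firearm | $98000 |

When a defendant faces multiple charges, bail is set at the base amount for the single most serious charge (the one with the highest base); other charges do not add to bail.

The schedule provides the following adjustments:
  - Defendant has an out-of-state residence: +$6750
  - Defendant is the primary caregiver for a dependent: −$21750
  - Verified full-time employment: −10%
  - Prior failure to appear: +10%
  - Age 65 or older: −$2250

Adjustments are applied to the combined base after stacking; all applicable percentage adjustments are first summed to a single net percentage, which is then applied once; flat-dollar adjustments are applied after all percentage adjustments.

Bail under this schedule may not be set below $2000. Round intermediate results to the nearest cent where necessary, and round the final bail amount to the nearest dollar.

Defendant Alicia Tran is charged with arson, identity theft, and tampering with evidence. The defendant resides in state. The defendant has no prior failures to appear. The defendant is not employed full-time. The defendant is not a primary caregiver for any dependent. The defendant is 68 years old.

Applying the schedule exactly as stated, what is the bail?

Base amounts from the schedule: arson $313250; identity theft $16700; tampering with evidence $5700.
Stacking rule: use the highest base only. Highest is arson at $313250. Combined base = $313250.
Age 65 or older (−$2250 flat): $313250 − $2250 = $311000.
$311000 is at or above the $2000 minimum.

$311000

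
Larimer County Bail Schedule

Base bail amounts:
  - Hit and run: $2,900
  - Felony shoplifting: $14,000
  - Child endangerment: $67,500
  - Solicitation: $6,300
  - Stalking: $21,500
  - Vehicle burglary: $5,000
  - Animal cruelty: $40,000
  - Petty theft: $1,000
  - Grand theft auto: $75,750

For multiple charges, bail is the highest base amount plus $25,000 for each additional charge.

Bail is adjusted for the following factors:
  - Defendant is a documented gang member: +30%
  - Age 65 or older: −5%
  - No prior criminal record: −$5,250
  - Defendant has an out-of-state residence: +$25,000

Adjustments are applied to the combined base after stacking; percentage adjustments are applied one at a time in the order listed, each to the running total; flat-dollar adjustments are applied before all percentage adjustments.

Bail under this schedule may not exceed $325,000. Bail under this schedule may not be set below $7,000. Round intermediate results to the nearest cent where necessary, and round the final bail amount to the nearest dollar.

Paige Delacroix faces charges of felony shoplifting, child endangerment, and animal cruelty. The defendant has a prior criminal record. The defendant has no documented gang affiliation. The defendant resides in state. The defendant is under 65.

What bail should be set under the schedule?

Base amounts from the schedule: felony shoplifting $14,000; child endangerment $67,500; animal cruelty $40,000.
Stacking rule: highest base plus $25,000 per additional charge. Highest is child endangerment at $67,500; 2 additional charges → +$50,000. Combined base = $117,500.
No adjustment factors apply to this defendant.
$117,500 is within the $325,000 maximum.
$117,500 is at or above the $7,000 minimum.

$117,500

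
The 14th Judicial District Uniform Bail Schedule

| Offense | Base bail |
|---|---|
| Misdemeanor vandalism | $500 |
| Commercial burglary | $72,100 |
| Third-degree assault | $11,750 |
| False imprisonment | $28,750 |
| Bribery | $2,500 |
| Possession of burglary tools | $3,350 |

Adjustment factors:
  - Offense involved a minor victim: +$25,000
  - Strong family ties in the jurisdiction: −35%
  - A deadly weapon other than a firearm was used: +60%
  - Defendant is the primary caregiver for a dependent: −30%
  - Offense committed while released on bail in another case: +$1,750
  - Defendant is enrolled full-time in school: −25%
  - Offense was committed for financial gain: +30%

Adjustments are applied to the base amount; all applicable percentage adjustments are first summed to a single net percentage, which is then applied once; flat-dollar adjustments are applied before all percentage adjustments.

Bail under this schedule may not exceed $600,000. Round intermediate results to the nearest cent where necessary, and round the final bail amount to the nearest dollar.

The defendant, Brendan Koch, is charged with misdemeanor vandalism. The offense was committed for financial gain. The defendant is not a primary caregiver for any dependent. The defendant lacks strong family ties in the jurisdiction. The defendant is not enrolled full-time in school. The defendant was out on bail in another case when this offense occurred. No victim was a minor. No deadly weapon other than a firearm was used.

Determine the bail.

$2,925

Base amounts from the schedule: misdemeanor vandalism $500.
Single charge. Combined base = $500.
Offense committed while released on bail in another case (+$1,750 flat): $500 + $1,750 = $2,250.
Offense was committed for financial gain (+30%): $2,250 × 1.3 = $2,925.
$2,925 is within the $600,000 maximum.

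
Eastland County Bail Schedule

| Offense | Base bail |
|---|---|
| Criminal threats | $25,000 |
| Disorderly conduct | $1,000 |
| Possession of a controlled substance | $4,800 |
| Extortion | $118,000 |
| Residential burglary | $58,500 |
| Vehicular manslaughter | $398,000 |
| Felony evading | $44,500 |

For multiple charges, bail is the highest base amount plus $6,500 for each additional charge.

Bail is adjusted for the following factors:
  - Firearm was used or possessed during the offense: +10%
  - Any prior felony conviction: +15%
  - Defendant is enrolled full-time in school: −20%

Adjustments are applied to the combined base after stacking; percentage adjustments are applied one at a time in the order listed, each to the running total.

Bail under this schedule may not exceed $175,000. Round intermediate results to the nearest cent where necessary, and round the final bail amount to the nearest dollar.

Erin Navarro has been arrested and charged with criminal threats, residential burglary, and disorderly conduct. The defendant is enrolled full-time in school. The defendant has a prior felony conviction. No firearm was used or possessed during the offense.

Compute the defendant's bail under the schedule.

$65,780

Base amounts from the schedule: criminal threats $25,000; residential burglary $58,500; disorderly conduct $1,000.
Stacking rule: highest base plus $6,500 per additional charge. Highest is residential burglary at $58,500; 2 additional charges → +$13,000. Combined base = $71,500.
Any prior felony conviction (+15%): $71,500 × 1.15 = $82,225.
Defendant is enrolled full-time in school (−20%): $82,225 × 0.8 = $65,780.
$65,780 is within the $175,000 maximum.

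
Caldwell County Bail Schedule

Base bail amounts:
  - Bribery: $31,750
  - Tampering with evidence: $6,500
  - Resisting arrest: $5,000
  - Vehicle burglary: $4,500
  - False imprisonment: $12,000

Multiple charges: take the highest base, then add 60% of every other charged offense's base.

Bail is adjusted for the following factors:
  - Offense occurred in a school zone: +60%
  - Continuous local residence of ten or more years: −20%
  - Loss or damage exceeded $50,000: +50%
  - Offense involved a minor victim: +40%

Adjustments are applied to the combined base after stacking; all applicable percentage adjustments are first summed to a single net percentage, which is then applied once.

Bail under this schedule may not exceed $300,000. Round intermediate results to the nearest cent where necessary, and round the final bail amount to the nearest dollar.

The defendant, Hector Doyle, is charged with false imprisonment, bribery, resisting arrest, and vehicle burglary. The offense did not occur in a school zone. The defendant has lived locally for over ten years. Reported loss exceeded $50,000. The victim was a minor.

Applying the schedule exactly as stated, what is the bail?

$75,905

Base amounts from the schedule: false imprisonment $12,000; bribery $31,750; resisting arrest $5,000; vehicle burglary $4,500.
Stacking rule: highest base plus 60% of each additional charge. Highest is bribery at $31,750. Additional: $12,000 × 60% = $7,200; $5,000 × 60% = $3,000; $4,500 × 60% = $2,700. Combined base = $31,750 + $12,900 = $44,650.
Net percentage adjustment: −20% +50% +40% = +70%. $44,650 × 1.7 = $75,905.
$75,905 is within the $300,000 maximum.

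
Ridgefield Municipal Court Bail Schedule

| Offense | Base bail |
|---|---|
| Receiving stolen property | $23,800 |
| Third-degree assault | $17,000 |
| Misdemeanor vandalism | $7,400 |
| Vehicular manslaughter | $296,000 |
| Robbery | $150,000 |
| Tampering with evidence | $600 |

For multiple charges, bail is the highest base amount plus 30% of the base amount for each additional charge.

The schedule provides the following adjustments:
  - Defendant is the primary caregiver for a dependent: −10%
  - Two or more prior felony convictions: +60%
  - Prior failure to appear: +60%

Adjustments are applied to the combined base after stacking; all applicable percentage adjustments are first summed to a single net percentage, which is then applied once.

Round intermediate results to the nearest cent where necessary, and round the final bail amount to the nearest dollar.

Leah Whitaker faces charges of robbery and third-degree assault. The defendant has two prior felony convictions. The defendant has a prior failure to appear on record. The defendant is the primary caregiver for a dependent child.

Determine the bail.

Base amounts from the schedule: robbery $150,000; third-degree assault $17,000.
Stacking rule: highest base plus 30% of each additional charge. Highest is robbery at $150,000. Additional: $17,000 × 30% = $5,100. Combined base = $150,000 + $5,100 = $155,100.
Net percentage adjustment: −10% +60% +60% = +110%. $155,100 × 2.1 = $325,710.

$325,710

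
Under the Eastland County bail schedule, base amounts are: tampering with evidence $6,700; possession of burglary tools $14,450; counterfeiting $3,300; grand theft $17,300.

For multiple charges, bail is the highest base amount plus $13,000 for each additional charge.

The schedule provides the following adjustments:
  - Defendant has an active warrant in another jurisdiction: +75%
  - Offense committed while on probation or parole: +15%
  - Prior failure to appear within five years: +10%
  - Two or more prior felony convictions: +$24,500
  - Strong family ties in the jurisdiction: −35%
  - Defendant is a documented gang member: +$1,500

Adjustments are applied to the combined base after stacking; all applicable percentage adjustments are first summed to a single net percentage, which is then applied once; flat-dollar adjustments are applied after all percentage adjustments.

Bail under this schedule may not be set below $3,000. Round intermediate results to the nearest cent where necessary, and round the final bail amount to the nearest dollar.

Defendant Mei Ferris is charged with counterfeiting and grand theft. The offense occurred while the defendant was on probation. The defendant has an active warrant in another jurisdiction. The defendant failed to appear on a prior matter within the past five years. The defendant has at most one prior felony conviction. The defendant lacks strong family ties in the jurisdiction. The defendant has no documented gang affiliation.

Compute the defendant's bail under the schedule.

Base amounts from the schedule: counterfeiting $3,300; grand theft $17,300.
Stacking rule: highest base plus $13,000 per additional charge. Highest is grand theft at $17,300; 1 additional charge → +$13,000. Combined base = $30,300.
Net percentage adjustment: +75% +15% +10% = +100%. $30,300 × 2 = $60,600.
$60,600 is at or above the $3,000 minimum.

$60,600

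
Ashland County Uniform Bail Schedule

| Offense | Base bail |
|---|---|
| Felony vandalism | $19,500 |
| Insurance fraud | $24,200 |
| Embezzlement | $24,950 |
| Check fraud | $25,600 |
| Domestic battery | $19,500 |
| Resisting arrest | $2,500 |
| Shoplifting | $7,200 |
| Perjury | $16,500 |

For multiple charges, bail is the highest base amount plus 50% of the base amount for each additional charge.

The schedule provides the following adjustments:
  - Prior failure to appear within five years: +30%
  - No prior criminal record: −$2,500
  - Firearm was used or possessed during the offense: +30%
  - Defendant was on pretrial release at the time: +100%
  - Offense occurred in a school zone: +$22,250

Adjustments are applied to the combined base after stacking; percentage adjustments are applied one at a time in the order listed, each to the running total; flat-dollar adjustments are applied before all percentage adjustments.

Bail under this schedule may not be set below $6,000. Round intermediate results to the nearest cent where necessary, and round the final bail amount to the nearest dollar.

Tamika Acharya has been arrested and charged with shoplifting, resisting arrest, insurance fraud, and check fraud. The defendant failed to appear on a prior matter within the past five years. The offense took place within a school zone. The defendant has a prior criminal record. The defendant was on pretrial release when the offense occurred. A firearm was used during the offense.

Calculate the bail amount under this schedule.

$219,024

Base amounts from the schedule: shoplifting $7,200; resisting arrest $2,500; insurance fraud $24,200; check fraud $25,600.
Stacking rule: highest base plus 50% of each additional charge. Highest is check fraud at $25,600. Additional: $7,200 × 50% = $3,600; $2,500 × 50% = $1,250; $24,200 × 50% = $12,100. Combined base = $25,600 + $16,950 = $42,550.
Offense occurred in a school zone (+$22,250 flat): $42,550 + $22,250 = $64,800.
Prior failure to appear within five years (+30%): $64,800 × 1.3 = $84,240.
Firearm was used or possessed during the offense (+30%): $84,240 × 1.3 = $109,512.
Defendant was on pretrial release at the time (+100%): $109,512 × 2 = $219,024.
$219,024 is at or above the $6,000 minimum.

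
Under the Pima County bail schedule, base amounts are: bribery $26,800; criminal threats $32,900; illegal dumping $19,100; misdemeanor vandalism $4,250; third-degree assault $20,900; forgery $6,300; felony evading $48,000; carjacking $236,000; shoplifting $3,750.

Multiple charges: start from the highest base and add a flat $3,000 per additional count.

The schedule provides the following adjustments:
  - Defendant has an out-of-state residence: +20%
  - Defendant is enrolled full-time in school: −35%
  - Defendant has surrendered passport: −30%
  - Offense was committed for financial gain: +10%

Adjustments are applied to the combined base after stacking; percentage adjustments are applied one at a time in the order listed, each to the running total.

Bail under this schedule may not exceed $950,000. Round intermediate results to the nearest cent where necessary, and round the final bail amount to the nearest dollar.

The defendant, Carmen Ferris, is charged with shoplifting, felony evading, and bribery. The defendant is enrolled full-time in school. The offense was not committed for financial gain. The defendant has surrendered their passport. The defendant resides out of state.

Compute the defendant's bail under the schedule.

$29,484

Base amounts from the schedule: shoplifting $3,750; felony evading $48,000; bribery $26,800.
Stacking rule: highest base plus $3,000 per additional charge. Highest is felony evading at $48,000; 2 additional charges → +$6,000. Combined base = $54,000.
Defendant has an out-of-state residence (+20%): $54,000 × 1.2 = $64,800.
Defendant is enrolled full-time in school (−35%): $64,800 × 0.65 = $42,120.
Defendant has surrendered passport (−30%): $42,120 × 0.7 = $29,484.
$29,484 is within the $950,000 maximum.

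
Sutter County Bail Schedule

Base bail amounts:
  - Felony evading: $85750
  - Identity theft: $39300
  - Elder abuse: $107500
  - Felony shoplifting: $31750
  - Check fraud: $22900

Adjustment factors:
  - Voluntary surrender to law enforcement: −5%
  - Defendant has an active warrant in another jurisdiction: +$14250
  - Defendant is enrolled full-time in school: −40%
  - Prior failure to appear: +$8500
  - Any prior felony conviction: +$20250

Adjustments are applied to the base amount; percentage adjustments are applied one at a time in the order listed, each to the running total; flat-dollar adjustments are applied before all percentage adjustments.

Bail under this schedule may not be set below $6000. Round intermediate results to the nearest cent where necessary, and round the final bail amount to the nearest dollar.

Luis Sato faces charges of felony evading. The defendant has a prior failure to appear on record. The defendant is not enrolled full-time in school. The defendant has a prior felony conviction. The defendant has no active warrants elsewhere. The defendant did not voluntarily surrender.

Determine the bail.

$114500

Base amounts from the schedule: felony evading $85750.
Single charge. Combined base = $85750.
Prior failure to appear (+$8500 flat): $85750 + $8500 = $94250.
Any prior felony conviction (+$20250 flat): $94250 + $20250 = $114500.
$114500 is at or above the $6000 minimum.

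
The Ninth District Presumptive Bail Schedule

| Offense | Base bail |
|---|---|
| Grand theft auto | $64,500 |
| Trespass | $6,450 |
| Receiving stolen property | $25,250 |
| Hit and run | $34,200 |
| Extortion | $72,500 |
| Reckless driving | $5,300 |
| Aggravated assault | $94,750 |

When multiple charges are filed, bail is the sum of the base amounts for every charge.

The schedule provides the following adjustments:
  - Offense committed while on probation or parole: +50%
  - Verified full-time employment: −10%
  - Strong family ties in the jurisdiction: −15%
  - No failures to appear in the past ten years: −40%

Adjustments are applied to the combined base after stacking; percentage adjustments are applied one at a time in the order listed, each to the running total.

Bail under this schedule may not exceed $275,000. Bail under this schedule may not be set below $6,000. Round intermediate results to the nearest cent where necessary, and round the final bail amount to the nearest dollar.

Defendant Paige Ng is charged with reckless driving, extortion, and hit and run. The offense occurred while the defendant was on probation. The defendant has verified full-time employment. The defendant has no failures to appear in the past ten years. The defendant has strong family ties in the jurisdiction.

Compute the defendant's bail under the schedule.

Base amounts from the schedule: reckless driving $5,300; extortion $72,500; hit and run $34,200.
Stacking rule: sum of all bases. $5,300 + $72,500 + $34,200 = $112,000.
Offense committed while on probation or parole (+50%): $112,000 × 1.5 = $168,000.
Verified full-time employment (−10%): $168,000 × 0.9 = $151,200.
Strong family ties in the jurisdiction (−15%): $151,200 × 0.85 = $128,520.
No failures to appear in the past ten years (−40%): $128,520 × 0.6 = $77,112.
$77,112 is within the $275,000 maximum.
$77,112 is at or above the $6,000 minimum.

$77,112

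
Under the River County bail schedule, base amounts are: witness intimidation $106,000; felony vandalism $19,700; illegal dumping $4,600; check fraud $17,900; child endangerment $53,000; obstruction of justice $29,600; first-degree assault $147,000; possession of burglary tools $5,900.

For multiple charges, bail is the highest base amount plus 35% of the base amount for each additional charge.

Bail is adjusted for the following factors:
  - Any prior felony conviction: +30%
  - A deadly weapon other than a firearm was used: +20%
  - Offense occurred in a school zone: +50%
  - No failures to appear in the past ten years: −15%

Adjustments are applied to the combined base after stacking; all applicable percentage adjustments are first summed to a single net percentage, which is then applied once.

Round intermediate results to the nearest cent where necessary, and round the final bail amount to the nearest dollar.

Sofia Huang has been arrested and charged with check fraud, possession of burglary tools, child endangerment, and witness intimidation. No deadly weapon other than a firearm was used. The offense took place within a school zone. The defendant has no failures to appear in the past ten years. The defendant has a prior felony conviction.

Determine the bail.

$219,252

Base amounts from the schedule: check fraud $17,900; possession of burglary tools $5,900; child endangerment $53,000; witness intimidation $106,000.
Stacking rule: highest base plus 35% of each additional charge. Highest is witness intimidation at $106,000. Additional: $17,900 × 35% = $6,265; $5,900 × 35% = $2,065; $53,000 × 35% = $18,550. Combined base = $106,000 + $26,880 = $132,880.
Net percentage adjustment: +30% +50% −15% = +65%. $132,880 × 1.65 = $219,252.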